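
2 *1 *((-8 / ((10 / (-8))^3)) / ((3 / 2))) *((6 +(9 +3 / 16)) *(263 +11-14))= 539136 / 25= 21565.44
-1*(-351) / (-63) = -5.57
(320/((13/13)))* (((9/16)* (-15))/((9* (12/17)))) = -425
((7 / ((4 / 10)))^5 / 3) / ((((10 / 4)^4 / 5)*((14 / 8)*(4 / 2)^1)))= 60025 / 3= 20008.33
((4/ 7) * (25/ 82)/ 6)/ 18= 25/ 15498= 0.00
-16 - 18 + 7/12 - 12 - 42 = -1049/12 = -87.42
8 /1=8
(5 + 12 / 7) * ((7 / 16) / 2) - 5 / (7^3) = 15961 / 10976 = 1.45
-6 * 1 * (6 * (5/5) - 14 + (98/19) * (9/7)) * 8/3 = 416/19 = 21.89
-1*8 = -8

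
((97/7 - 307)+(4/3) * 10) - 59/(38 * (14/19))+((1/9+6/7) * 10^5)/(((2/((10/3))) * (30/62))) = 755760613/2268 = 333227.78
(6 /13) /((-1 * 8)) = -0.06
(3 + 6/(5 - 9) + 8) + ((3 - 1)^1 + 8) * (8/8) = 39/2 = 19.50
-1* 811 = -811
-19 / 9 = -2.11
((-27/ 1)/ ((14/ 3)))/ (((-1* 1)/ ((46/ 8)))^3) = 985527/ 896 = 1099.92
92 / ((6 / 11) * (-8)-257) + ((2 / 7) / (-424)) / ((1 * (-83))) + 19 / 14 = 15475807 / 15396500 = 1.01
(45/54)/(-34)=-5/204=-0.02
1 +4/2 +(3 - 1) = 5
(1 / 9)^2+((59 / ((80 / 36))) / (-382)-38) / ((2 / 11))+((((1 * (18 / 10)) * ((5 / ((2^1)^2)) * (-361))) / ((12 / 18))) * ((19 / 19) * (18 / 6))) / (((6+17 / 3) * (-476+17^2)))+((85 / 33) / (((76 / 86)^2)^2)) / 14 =-87576232254817561 / 422272130243040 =-207.39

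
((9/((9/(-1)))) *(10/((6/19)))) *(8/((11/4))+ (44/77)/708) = -3767605/40887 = -92.15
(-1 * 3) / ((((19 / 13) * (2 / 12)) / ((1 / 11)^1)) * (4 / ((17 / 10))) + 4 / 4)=-1989 / 4843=-0.41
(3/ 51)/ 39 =1/ 663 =0.00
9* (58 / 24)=87 / 4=21.75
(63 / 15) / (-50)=-21 / 250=-0.08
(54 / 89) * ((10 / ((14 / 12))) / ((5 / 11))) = 7128 / 623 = 11.44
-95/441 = -0.22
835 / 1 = 835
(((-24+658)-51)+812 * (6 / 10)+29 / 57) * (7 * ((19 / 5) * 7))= 14952448 / 75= 199365.97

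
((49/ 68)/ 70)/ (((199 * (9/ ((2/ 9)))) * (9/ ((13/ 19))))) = 91/ 937158660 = 0.00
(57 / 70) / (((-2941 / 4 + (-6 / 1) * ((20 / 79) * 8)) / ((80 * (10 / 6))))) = -240160 / 1653253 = -0.15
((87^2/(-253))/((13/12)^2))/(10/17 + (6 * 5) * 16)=-9264456/174662345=-0.05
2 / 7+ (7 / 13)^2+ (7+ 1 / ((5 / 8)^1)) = 54274 / 5915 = 9.18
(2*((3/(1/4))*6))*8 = 1152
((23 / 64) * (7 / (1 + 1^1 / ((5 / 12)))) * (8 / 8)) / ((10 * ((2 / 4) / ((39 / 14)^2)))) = 34983 / 30464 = 1.15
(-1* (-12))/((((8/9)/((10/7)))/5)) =96.43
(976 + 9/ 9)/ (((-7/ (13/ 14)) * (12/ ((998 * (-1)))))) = 6337799/ 588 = 10778.57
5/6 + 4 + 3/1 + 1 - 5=23/6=3.83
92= 92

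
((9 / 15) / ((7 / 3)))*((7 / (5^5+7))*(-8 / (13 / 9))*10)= -12 / 377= -0.03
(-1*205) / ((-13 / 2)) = 410 / 13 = 31.54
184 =184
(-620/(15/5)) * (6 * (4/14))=-2480/7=-354.29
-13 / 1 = -13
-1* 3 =-3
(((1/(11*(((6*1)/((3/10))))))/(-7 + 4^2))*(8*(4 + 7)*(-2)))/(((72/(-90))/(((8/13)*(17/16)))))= 17/234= 0.07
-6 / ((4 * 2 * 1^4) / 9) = -27 / 4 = -6.75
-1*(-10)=10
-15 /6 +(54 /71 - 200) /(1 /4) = -113523 /142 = -799.46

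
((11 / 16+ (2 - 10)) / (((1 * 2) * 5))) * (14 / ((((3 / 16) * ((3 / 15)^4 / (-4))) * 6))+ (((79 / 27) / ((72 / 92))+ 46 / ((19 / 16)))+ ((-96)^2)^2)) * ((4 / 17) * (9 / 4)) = -10191996434399 / 310080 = -32868925.55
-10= -10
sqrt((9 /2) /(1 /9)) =9* sqrt(2) /2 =6.36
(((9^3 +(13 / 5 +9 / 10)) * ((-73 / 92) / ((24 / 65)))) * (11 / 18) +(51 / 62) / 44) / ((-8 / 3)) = 26074288439 / 72281088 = 360.73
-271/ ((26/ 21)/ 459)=-2612169/ 26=-100468.04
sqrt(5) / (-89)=-sqrt(5) / 89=-0.03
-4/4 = -1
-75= -75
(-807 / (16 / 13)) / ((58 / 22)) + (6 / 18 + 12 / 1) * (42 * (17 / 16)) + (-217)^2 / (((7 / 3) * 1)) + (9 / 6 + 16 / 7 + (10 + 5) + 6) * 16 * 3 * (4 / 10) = 340366879 / 16240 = 20958.55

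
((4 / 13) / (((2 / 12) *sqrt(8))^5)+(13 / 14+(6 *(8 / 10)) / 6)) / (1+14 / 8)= 22 / 35+486 *sqrt(2) / 143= 5.43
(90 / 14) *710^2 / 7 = 22684500 / 49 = 462948.98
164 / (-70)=-82 / 35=-2.34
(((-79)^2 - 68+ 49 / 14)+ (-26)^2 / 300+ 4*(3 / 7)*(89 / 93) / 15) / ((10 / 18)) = 603365943 / 54250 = 11121.95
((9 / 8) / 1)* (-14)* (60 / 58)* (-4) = 1890 / 29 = 65.17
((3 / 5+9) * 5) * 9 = 432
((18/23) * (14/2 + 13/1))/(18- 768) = -12/575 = -0.02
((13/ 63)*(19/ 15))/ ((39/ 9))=19/ 315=0.06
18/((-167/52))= -936/167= -5.60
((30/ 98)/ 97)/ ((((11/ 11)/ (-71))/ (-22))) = 23430/ 4753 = 4.93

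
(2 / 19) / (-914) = -1 / 8683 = -0.00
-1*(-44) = 44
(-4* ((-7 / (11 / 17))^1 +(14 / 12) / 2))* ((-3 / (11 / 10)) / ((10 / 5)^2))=-6755 / 242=-27.91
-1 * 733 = -733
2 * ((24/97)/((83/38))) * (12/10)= 10944/40255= 0.27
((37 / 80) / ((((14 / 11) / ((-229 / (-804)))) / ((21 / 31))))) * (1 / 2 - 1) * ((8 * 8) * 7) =-652421 / 41540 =-15.71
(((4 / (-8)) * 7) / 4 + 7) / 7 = 7 / 8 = 0.88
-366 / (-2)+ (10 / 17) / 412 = 640871 / 3502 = 183.00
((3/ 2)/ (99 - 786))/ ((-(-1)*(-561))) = 0.00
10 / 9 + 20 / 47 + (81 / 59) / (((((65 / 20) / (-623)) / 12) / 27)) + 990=-27342525164 / 324441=-84275.80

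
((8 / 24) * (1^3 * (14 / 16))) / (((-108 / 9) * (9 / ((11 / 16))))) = -77 / 41472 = -0.00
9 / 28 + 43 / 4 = 155 / 14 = 11.07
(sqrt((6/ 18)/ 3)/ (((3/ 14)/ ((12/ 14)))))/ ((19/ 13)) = 52/ 57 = 0.91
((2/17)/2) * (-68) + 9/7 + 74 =499/7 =71.29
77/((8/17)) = 1309/8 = 163.62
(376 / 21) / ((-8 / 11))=-517 / 21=-24.62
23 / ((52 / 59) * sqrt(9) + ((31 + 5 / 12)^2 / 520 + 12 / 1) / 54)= 422081280 / 53245367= 7.93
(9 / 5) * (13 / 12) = 39 / 20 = 1.95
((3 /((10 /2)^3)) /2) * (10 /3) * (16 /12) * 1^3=4 /75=0.05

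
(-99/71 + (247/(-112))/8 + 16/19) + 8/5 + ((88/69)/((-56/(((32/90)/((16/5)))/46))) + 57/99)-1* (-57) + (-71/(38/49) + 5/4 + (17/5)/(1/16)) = 4262402002981/189903111552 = 22.45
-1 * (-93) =93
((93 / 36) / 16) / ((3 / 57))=589 / 192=3.07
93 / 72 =31 / 24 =1.29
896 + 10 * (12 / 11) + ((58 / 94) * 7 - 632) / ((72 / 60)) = 1190677 / 3102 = 383.84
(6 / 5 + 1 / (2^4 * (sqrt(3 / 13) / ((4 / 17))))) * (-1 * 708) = -871.27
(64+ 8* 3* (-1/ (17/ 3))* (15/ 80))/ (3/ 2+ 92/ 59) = 126791/ 6137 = 20.66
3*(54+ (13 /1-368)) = -903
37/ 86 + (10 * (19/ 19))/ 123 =5411/ 10578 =0.51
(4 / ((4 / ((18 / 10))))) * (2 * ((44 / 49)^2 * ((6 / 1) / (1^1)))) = 209088 / 12005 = 17.42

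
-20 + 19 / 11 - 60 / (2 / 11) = -3831 / 11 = -348.27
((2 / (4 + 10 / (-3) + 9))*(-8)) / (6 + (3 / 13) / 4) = -832 / 3045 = -0.27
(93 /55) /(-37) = -93 /2035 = -0.05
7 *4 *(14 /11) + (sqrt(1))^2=403 /11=36.64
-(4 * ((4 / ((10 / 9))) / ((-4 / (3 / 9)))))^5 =2.49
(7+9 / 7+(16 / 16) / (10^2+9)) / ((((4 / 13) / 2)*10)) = 82277 / 15260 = 5.39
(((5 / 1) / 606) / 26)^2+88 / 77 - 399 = -691380527585 / 1737760752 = -397.86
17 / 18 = 0.94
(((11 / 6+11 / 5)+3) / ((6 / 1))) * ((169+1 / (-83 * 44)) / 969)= 43408819 / 212327280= 0.20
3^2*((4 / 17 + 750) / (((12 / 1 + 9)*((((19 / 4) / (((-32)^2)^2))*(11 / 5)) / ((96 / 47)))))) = 11004511518720 / 166991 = 65898829.99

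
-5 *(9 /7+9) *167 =-60120 /7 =-8588.57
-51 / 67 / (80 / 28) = -357 / 1340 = -0.27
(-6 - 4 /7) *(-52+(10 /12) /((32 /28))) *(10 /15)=56603 /252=224.62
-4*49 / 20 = -49 / 5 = -9.80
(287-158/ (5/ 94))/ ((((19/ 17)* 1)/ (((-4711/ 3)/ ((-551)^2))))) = 12.42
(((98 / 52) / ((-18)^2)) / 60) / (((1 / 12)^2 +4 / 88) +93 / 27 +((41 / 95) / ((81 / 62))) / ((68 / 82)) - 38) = -174097 / 61246365882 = -0.00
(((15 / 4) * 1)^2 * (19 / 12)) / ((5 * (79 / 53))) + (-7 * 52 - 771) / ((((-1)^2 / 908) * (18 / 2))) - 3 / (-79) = -5210474807 / 45504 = -114505.86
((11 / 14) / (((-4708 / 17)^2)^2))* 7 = 83521 / 89327077852672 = 0.00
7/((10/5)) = 7/2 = 3.50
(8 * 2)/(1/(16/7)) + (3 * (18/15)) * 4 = 1784/35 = 50.97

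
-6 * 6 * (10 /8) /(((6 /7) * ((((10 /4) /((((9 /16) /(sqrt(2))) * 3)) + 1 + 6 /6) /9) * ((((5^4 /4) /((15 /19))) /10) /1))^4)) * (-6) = 21274879815691960889088 /258724662468828125-3008720604923259899904 * sqrt(2) /51744932493765625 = 0.05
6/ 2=3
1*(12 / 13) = 12 / 13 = 0.92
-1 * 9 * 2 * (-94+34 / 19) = 31536 / 19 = 1659.79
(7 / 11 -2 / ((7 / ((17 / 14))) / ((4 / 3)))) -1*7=-11038 / 1617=-6.83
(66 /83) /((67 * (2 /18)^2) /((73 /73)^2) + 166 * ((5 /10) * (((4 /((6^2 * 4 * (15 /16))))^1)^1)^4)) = 21921941250 /22805339209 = 0.96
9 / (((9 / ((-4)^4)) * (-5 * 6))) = -128 / 15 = -8.53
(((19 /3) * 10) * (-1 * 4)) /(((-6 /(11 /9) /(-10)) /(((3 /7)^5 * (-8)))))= 1003200 /16807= 59.69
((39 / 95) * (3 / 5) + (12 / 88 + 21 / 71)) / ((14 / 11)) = 503379 / 944300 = 0.53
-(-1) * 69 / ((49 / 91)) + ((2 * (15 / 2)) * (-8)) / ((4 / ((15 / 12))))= 1269 / 14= 90.64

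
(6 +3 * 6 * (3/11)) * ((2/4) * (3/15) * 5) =60/11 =5.45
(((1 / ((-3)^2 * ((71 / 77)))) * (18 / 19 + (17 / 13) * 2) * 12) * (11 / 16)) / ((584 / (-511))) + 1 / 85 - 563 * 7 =-3944.09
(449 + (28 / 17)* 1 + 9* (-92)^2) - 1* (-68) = 76694.65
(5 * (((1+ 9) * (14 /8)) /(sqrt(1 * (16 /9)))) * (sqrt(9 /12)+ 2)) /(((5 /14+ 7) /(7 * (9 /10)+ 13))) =141855 * sqrt(3) /1648+ 141855 /412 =493.40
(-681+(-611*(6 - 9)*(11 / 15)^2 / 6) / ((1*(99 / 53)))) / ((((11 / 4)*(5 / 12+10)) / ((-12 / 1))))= 76858784 / 309375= 248.43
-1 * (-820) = 820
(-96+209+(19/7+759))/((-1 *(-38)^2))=-6123/10108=-0.61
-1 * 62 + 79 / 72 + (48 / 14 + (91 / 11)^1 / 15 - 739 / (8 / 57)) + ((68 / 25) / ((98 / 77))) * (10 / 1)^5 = 1444156477 / 6930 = 208391.99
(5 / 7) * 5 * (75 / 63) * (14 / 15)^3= 280 / 81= 3.46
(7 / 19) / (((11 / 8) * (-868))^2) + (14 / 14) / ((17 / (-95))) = -1469210367 / 262911341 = -5.59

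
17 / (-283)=-17 / 283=-0.06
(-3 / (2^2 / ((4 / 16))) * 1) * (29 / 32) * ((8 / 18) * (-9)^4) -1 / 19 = -1205165 / 2432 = -495.54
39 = 39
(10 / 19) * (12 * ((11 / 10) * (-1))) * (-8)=1056 / 19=55.58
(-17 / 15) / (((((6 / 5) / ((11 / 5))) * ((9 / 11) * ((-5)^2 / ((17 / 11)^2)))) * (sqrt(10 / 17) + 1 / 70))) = 584647 / 99190575-481474 * sqrt(170) / 19838115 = -0.31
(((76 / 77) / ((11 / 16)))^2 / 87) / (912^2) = 0.00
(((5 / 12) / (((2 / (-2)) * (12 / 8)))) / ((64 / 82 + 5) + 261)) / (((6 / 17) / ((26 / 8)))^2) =-10012405 / 113405184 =-0.09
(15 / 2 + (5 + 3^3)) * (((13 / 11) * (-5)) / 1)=-5135 / 22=-233.41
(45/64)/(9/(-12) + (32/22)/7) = -3465/2672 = -1.30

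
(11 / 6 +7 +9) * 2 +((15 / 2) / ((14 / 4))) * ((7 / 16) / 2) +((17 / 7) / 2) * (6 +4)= 32443 / 672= 48.28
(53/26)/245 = 53/6370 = 0.01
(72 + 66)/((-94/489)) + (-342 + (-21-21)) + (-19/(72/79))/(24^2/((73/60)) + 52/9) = -130445482763/118378336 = -1101.94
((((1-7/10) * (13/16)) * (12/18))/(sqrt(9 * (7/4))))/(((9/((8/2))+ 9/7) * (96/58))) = 0.01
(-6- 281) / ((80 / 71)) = -254.71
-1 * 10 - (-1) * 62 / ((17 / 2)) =-46 / 17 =-2.71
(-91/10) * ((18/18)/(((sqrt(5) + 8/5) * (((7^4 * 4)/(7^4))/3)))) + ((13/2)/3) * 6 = 1066/61 - 1365 * sqrt(5)/488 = 11.22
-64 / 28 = -16 / 7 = -2.29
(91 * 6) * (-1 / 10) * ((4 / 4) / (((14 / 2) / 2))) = -78 / 5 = -15.60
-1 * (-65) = 65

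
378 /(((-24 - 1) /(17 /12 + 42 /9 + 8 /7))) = -5463 /50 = -109.26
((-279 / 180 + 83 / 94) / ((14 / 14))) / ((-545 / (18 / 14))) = 5643 / 3586100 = 0.00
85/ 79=1.08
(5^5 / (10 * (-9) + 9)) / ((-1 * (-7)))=-3125 / 567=-5.51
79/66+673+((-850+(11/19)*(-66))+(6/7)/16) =-7512563/35112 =-213.96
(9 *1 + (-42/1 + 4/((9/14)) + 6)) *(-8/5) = 1496/45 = 33.24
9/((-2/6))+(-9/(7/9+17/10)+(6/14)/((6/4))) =-47371/1561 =-30.35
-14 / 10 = -7 / 5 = -1.40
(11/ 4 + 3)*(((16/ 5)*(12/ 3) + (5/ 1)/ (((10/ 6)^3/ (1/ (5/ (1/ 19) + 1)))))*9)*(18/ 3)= 6364629/ 1600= 3977.89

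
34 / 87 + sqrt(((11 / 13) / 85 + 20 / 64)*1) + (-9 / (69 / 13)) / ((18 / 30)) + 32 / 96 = -1402 / 667 + sqrt(6299605) / 4420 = -1.53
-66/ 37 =-1.78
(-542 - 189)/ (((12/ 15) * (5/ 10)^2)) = -3655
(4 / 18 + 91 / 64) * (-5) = -8.22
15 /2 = 7.50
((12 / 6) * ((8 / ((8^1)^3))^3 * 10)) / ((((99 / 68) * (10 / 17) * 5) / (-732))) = -17629 / 1351680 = -0.01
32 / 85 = 0.38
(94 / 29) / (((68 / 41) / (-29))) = -1927 / 34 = -56.68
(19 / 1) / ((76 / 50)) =25 / 2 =12.50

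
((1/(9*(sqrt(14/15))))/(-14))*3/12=-sqrt(210)/7056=-0.00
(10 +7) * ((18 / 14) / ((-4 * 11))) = -153 / 308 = -0.50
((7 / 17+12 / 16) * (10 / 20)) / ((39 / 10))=395 / 2652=0.15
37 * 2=74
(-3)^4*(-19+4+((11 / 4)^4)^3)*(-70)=-8896730996893635 / 8388608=-1060572981.46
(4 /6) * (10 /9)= 20 /27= 0.74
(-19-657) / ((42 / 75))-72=-8954 / 7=-1279.14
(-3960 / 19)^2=43439.34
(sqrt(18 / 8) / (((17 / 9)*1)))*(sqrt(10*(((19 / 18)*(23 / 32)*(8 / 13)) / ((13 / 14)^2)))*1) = 63*sqrt(28405) / 5746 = 1.85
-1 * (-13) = 13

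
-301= -301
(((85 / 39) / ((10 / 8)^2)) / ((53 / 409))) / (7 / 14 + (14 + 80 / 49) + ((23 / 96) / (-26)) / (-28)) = 1395494912 / 2091515945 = 0.67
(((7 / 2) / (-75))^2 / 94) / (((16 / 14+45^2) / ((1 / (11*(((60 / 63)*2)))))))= 2401 / 4399566600000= 0.00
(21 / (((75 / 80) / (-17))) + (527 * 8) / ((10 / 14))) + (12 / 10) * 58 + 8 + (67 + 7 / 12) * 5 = 356227 / 60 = 5937.12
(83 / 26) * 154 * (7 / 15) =44737 / 195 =229.42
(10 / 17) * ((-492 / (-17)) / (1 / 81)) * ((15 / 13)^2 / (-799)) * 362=-32459454000 / 39023959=-831.78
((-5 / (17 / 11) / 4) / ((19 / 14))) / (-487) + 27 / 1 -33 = -1887227 / 314602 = -6.00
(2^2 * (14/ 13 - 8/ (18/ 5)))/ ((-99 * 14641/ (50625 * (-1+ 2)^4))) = 335000/ 2093663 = 0.16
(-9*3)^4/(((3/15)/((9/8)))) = 2989355.62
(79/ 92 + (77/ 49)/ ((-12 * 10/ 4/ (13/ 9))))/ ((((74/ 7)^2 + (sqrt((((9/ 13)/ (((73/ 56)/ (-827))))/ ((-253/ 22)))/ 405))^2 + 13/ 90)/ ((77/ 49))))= 710655803/ 64681197786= 0.01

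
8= 8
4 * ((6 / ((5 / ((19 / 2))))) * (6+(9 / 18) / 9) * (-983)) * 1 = -4071586 / 15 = -271439.07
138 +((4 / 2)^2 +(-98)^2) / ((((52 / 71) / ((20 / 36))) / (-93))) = -26428628 / 39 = -677657.13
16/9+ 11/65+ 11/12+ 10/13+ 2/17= 149197/39780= 3.75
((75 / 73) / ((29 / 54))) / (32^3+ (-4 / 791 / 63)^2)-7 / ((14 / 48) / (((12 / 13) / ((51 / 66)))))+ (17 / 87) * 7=-5394882242226106729 / 197601641893210776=-27.30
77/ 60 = 1.28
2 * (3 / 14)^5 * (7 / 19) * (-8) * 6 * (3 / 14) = -2187 / 638666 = -0.00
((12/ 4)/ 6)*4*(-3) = -6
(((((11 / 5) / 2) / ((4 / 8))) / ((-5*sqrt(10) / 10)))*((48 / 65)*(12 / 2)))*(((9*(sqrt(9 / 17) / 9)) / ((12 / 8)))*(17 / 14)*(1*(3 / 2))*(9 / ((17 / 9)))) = -384912*sqrt(170) / 193375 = -25.95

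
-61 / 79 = -0.77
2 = 2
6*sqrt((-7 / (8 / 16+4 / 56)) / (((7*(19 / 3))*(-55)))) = 0.43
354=354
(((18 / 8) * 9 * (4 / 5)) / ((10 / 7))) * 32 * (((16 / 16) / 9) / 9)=112 / 25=4.48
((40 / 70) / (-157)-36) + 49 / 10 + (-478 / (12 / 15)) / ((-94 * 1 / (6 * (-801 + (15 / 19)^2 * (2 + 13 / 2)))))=-11328946364061 / 372934660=-30377.83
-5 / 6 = -0.83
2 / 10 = 0.20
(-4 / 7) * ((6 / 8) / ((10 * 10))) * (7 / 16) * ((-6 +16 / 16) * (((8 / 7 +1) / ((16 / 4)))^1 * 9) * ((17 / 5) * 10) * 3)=4131 / 896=4.61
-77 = -77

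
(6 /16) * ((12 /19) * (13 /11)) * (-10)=-585 /209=-2.80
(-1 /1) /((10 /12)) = -6 /5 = -1.20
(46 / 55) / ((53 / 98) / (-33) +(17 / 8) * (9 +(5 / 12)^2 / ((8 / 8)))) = 2596608 / 60470735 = 0.04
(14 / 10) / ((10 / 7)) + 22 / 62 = 2069 / 1550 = 1.33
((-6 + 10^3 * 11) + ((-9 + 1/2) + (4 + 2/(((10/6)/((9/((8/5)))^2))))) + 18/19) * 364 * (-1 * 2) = -610180207/76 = -8028686.93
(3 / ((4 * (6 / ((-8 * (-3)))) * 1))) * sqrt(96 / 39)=12 * sqrt(26) / 13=4.71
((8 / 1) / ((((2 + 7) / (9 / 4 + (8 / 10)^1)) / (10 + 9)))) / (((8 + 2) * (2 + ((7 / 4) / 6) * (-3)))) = 9272 / 2025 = 4.58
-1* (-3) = 3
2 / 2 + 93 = 94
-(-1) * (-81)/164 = -81/164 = -0.49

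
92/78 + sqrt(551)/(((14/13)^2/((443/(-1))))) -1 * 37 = -74867 * sqrt(551)/196 -1397/39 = -9002.06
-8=-8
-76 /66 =-38 /33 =-1.15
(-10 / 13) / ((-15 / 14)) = 0.72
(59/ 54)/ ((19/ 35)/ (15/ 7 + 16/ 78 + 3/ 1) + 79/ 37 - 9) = -0.16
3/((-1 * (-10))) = 3/10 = 0.30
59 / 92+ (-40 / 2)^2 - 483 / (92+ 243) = 12303329 / 30820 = 399.20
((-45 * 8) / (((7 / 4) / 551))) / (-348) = 2280 / 7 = 325.71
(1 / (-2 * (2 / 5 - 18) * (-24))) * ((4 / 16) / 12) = -5 / 202752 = -0.00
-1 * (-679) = 679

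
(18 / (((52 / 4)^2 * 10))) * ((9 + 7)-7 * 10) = -486 / 845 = -0.58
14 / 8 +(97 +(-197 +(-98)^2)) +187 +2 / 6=116317 / 12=9693.08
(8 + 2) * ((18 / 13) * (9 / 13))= 1620 / 169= 9.59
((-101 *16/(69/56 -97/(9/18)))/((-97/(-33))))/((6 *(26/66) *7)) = 2346432/13612495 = 0.17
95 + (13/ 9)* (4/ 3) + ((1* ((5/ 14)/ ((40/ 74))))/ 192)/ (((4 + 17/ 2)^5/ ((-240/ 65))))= 2325654295876/ 23994140625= 96.93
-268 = -268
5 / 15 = 1 / 3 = 0.33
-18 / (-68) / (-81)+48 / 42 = 2441 / 2142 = 1.14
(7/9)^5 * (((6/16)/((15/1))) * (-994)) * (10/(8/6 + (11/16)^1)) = -66824632/1909251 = -35.00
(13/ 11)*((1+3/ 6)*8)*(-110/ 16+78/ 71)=-81.92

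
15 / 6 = 5 / 2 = 2.50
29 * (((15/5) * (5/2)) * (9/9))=435/2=217.50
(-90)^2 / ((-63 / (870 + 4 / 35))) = -5481720 / 49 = -111871.84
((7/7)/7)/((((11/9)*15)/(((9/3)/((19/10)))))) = 18/1463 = 0.01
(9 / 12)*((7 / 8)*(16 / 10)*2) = 21 / 10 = 2.10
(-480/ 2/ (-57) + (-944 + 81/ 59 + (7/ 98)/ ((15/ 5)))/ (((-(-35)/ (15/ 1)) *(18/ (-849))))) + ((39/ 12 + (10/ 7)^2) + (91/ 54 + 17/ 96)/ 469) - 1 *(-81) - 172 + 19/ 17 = 146518542350857/ 7722201312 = 18973.68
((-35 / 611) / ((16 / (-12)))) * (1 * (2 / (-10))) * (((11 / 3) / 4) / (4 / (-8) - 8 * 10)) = 11 / 112424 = 0.00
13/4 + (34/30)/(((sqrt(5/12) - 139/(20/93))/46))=3.17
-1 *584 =-584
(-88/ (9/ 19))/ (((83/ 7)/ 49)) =-573496/ 747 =-767.73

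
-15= -15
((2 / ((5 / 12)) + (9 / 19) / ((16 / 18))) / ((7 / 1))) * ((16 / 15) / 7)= 386 / 3325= 0.12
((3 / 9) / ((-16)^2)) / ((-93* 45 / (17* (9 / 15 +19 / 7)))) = -493 / 28123200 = -0.00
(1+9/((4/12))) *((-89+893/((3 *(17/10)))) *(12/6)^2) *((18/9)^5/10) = 7868672/255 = 30857.54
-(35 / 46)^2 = -0.58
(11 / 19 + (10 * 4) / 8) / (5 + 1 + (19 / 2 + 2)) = 212 / 665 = 0.32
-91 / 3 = -30.33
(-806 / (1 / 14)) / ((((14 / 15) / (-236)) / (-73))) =-208286520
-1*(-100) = 100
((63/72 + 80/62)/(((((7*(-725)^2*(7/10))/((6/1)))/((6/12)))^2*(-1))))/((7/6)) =-0.00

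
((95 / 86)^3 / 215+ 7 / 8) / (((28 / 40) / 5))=301288525 / 47863214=6.29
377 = 377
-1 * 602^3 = -218167208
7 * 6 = 42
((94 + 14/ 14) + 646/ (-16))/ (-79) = -437/ 632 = -0.69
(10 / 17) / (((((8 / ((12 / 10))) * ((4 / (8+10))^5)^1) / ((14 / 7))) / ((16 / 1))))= 177147 / 34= 5210.21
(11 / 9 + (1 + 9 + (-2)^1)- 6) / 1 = 29 / 9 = 3.22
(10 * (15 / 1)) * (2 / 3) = 100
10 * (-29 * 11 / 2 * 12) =-19140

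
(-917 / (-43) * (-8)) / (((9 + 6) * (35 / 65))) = -13624 / 645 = -21.12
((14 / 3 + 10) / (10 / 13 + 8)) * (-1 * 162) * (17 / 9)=-9724 / 19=-511.79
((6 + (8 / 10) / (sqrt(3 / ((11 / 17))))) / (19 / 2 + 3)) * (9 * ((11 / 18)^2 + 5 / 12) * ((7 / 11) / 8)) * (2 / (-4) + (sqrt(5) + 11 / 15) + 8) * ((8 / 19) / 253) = 896 * (30 * sqrt(5) + 247) * (2 * sqrt(561) + 765) / 45507268125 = 0.01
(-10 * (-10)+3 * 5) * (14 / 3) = 1610 / 3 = 536.67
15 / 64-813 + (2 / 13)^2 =-812.74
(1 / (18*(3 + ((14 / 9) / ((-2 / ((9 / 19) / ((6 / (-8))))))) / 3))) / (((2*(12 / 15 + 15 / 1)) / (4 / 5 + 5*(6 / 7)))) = 0.00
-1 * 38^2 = -1444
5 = 5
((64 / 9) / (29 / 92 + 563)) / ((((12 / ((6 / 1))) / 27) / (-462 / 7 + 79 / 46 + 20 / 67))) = -12620736 / 1157425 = -10.90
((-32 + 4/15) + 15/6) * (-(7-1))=877/5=175.40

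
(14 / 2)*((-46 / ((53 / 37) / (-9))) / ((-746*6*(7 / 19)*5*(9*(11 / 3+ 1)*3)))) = -16169 / 8302980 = -0.00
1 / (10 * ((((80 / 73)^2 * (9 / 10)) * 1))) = 5329 / 57600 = 0.09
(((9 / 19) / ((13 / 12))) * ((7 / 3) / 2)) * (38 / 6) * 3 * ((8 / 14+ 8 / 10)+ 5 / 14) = 1089 / 65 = 16.75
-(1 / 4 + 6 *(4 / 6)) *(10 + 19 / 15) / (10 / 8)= -2873 / 75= -38.31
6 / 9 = 2 / 3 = 0.67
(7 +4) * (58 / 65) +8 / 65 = 646 / 65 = 9.94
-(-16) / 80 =1 / 5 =0.20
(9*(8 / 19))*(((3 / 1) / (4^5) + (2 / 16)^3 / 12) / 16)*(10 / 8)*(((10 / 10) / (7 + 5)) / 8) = 0.00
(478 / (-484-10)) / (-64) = 239 / 15808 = 0.02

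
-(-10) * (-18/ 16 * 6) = -135/ 2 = -67.50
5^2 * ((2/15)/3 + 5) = 1135/9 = 126.11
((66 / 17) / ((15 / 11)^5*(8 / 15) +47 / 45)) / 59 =478321470 / 25871780191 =0.02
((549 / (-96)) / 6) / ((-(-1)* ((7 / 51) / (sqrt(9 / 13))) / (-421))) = 3929193* sqrt(13) / 5824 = 2432.50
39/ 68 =0.57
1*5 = 5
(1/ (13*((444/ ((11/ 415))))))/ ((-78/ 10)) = -11/ 18683964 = -0.00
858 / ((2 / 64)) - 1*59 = 27397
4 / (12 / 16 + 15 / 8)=32 / 21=1.52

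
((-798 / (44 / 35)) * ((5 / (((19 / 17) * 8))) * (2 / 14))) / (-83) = 8925 / 14608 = 0.61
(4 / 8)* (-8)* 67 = -268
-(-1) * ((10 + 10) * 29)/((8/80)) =5800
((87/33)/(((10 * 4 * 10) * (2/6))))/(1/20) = 87/220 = 0.40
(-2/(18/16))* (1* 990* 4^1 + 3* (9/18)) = -7042.67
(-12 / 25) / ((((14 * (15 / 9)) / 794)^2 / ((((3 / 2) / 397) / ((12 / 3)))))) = -0.53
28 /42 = 2 /3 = 0.67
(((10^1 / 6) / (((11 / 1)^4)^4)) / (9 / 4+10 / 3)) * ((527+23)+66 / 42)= 7020 / 1959129391455940319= 0.00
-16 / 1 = -16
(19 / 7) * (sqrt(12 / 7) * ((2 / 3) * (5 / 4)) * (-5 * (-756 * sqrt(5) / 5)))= 3420 * sqrt(105) / 7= 5006.37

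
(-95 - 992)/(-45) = 1087/45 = 24.16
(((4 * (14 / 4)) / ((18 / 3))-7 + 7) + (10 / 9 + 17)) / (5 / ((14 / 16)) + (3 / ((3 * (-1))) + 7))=644 / 369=1.75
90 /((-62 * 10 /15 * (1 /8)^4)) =-276480 /31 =-8918.71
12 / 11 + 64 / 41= 1196 / 451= 2.65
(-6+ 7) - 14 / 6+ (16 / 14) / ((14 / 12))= -52 / 147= -0.35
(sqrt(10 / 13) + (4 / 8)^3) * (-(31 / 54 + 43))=-181 * sqrt(130) / 54 - 2353 / 432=-43.66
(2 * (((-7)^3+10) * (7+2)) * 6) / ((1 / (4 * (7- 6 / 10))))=-920678.40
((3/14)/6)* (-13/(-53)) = 13/1484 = 0.01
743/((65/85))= 12631/13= 971.62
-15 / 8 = -1.88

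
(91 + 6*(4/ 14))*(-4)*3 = -7788/ 7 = -1112.57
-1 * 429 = -429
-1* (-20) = 20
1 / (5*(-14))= -1 / 70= -0.01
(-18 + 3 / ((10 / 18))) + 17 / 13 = -734 / 65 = -11.29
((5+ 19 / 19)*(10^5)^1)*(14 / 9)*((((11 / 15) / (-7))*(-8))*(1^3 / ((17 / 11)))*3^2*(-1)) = -77440000 / 17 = -4555294.12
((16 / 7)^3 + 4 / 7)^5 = 1456460015899231232 / 4747561509943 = 306780.65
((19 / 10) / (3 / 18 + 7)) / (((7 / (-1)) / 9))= -513 / 1505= -0.34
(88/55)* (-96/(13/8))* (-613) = 3766272/65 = 57942.65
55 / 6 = 9.17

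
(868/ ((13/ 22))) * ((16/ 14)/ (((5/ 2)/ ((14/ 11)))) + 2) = 246512/ 65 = 3792.49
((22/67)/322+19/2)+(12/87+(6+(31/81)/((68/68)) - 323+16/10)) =-77378786717/253386630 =-305.38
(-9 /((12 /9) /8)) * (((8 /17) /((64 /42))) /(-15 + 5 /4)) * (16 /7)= 2592 /935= 2.77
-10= -10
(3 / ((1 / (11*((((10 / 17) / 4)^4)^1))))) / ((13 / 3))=61875 / 17372368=0.00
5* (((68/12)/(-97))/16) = -85/4656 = -0.02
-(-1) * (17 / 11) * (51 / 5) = 867 / 55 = 15.76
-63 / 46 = -1.37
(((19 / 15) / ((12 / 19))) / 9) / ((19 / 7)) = 133 / 1620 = 0.08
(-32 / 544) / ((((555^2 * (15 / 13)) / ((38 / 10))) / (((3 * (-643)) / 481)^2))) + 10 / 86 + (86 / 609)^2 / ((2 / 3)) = 67055155593015176 / 458711595667154375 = 0.15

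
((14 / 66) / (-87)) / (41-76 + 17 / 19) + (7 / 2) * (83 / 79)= 540459031 / 146972232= 3.68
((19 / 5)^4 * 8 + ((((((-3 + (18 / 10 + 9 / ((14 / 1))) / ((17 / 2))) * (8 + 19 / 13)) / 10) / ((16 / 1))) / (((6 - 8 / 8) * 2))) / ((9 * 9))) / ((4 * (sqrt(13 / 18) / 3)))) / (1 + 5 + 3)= 1042568 / 5625 - 11029 * sqrt(26) / 2895984000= 185.35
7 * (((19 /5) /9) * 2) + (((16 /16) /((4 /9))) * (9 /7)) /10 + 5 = 5645 /504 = 11.20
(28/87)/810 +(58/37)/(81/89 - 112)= -176761604/12889632465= -0.01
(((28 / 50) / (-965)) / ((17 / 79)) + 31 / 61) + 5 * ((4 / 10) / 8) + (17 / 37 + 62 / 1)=234060246157 / 3702608500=63.21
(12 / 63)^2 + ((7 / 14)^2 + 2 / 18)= 701 / 1764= 0.40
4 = 4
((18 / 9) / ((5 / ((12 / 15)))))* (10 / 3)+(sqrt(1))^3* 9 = 151 / 15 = 10.07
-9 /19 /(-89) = 9 /1691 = 0.01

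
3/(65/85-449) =-17/2540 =-0.01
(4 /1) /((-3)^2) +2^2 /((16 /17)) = 169 /36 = 4.69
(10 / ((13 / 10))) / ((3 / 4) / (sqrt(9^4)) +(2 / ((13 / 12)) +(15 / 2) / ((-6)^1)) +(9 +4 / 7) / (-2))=-18900 / 10271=-1.84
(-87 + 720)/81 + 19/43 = 9586/1161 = 8.26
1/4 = 0.25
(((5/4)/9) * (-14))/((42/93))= -155/36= -4.31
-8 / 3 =-2.67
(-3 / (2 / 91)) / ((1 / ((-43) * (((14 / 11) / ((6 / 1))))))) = 27391 / 22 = 1245.05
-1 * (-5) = 5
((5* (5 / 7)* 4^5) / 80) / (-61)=-320 / 427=-0.75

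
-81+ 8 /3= -235 /3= -78.33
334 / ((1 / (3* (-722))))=-723444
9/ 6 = 3/ 2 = 1.50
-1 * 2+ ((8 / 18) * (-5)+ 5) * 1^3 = 7 / 9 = 0.78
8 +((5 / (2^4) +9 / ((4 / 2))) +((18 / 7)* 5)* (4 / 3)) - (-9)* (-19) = -15797 / 112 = -141.04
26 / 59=0.44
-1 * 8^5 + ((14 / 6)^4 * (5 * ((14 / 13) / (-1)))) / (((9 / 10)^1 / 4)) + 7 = -317198797 / 9477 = -33470.38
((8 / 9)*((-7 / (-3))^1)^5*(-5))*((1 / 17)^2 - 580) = 178289.93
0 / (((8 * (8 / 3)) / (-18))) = 0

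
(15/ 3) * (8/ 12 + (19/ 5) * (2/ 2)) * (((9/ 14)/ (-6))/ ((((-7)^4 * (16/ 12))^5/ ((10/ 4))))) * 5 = -407025/ 4575607718570262585344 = -0.00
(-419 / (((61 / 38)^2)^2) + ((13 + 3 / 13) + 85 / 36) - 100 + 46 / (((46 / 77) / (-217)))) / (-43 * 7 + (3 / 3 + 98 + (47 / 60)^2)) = 10922770434742700 / 130495431461603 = 83.70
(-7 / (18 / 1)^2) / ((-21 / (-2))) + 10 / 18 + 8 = 8.55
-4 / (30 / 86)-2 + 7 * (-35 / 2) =-4079 / 30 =-135.97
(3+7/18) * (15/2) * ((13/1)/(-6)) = -55.07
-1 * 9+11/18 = -151/18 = -8.39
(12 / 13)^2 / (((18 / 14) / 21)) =2352 / 169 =13.92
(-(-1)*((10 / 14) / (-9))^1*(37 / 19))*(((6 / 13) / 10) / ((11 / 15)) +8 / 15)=-47323 / 513513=-0.09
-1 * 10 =-10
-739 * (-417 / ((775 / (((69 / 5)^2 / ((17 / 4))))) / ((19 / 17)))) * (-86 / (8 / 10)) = -2397346046262 / 1119875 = -2140726.46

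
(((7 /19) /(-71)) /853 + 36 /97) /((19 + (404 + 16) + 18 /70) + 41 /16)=23197671280 /27616317201171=0.00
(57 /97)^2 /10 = 3249 /94090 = 0.03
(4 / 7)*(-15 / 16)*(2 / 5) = -3 / 14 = -0.21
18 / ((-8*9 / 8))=-2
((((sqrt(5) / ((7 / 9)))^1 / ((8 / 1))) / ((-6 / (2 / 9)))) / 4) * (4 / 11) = -sqrt(5) / 1848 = -0.00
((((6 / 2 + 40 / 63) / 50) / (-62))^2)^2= 2750058481 / 1454819029568100000000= 0.00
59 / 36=1.64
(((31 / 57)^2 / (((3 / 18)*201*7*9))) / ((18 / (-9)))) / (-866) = 961 / 11876349114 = 0.00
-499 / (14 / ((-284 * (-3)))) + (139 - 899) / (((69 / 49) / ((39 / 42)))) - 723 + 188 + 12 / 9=-5055809 / 161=-31402.54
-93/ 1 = -93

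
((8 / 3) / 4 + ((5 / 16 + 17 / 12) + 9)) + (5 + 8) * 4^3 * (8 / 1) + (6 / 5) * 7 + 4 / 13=20829443 / 3120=6676.10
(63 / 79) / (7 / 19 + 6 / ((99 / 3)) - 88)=-1881 / 206269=-0.01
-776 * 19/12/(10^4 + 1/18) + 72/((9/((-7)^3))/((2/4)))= -246983488/180001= -1372.12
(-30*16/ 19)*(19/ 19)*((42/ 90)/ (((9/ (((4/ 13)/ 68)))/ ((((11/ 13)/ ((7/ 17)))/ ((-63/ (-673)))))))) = -236896/ 1820637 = -0.13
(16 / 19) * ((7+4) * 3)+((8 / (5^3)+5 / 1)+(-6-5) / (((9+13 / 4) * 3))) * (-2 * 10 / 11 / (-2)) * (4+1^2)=7595818 / 153615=49.45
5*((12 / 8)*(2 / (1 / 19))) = 285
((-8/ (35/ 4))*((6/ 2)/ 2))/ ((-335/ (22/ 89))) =1056/ 1043525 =0.00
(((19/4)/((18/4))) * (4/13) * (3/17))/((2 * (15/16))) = 304/9945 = 0.03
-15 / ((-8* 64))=15 / 512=0.03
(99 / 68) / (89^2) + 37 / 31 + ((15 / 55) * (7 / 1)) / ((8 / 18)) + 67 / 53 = 32870600985 / 4867311922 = 6.75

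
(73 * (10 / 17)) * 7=5110 / 17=300.59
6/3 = 2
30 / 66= 5 / 11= 0.45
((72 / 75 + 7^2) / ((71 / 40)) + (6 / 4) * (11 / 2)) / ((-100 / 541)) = -27960503 / 142000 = -196.90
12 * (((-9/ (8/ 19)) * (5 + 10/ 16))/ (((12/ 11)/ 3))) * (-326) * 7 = 289739835/ 32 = 9054369.84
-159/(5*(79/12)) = -4.83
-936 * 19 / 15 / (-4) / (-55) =-1482 / 275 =-5.39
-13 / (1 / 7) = -91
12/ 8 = 3/ 2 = 1.50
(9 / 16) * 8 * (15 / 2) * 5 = 675 / 4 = 168.75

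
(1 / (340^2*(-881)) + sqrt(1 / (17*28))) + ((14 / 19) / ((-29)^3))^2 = -194769873281 / 21869000363229011600 + sqrt(119) / 238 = 0.05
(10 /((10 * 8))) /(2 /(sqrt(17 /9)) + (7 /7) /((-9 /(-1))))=-153 /23192 + 243 * sqrt(17) /11596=0.08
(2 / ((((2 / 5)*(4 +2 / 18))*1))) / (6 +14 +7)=5 / 111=0.05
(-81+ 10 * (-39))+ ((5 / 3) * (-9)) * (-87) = 834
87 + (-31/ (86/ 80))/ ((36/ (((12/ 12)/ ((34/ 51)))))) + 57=18421/ 129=142.80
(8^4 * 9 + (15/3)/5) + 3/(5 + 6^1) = 405518/11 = 36865.27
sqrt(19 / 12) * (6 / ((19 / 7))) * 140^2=137200 * sqrt(57) / 19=54517.75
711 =711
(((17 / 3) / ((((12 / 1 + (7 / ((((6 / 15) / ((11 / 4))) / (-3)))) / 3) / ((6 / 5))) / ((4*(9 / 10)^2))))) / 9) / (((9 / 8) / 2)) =-256 / 2125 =-0.12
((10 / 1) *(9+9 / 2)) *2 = 270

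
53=53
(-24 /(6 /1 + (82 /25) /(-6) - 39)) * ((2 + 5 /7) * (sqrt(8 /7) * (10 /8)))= 21375 * sqrt(14) /30821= 2.59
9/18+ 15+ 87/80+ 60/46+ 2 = 36601/1840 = 19.89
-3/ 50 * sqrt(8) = -3 * sqrt(2)/ 25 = -0.17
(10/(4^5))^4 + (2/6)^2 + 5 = 3161095935481/618475290624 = 5.11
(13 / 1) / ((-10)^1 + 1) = -13 / 9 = -1.44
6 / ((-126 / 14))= -2 / 3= -0.67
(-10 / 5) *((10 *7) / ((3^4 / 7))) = -980 / 81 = -12.10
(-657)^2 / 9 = 47961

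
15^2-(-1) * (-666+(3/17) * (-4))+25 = -7084/17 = -416.71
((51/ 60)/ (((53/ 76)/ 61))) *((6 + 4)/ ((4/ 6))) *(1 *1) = 1115.26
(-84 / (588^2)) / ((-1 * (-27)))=-0.00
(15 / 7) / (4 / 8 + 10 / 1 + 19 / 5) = 150 / 1001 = 0.15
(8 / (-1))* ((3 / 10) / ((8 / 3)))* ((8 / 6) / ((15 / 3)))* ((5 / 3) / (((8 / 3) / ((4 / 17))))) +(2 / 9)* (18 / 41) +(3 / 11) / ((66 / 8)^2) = 922241 / 13915605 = 0.07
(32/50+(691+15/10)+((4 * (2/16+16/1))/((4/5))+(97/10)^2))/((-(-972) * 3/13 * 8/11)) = 8273551/1555200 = 5.32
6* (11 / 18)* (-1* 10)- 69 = -317 / 3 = -105.67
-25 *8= -200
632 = 632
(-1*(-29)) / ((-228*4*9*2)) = -29 / 16416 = -0.00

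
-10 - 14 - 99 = -123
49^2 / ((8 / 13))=31213 / 8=3901.62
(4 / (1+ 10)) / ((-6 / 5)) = -10 / 33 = -0.30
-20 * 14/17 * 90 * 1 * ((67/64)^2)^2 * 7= -222166109025/17825792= -12463.18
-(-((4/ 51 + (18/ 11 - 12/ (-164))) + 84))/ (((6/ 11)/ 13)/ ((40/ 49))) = 73290620/ 43911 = 1669.07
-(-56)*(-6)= -336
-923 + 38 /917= -922.96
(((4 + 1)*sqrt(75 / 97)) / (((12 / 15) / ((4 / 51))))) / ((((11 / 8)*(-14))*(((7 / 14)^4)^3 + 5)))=-2048000*sqrt(291) / 7801602039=-0.00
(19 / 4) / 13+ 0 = 19 / 52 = 0.37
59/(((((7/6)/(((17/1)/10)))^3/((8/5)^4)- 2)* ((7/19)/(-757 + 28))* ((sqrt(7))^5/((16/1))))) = 7386.25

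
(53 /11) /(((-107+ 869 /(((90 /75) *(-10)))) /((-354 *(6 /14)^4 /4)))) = 4559166 /56862883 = 0.08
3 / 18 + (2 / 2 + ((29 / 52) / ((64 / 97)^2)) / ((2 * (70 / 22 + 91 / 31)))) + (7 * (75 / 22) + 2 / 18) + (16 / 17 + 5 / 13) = 39738784446131 / 1495518216192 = 26.57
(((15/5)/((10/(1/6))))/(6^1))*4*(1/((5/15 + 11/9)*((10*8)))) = 3/11200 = 0.00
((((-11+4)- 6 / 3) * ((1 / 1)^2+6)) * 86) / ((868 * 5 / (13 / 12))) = -1677 / 1240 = -1.35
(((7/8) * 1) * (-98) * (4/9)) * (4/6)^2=-1372/81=-16.94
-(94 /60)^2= -2209 /900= -2.45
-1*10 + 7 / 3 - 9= -50 / 3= -16.67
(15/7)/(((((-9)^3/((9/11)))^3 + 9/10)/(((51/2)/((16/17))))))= -7225/88025525168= -0.00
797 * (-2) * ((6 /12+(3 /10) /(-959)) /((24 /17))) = -8115851 /14385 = -564.19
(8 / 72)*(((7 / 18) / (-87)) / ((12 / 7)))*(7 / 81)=-343 / 13699368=-0.00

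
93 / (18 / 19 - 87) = -589 / 545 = -1.08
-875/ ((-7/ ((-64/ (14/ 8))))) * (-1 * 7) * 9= 288000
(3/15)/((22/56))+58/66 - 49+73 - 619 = -97946/165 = -593.61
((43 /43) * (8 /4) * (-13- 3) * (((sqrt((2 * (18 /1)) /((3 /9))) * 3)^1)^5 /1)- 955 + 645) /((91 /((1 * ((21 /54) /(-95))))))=31 /2223 + 30233088 * sqrt(3) /1235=42401.02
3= 3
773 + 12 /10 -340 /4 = 689.20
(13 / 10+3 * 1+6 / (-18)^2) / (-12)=-583 / 1620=-0.36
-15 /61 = -0.25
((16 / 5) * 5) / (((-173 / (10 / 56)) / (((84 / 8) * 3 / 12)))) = -15 / 346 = -0.04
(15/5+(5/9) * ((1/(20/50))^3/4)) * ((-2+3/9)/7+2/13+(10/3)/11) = 108697/96096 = 1.13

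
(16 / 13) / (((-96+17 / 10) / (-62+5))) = 9120 / 12259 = 0.74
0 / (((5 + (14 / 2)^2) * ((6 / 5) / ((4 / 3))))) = 0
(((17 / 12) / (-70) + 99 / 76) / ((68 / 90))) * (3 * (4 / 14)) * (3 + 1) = 184203 / 31654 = 5.82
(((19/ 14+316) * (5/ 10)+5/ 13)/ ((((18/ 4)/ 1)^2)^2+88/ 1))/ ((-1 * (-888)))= 0.00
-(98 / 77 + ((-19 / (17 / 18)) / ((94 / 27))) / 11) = -6569 / 8789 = -0.75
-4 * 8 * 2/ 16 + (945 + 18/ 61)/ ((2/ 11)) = 633805/ 122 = 5195.12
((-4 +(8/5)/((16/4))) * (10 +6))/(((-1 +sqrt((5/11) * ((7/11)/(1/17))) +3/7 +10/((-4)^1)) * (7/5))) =9856 * sqrt(595)/11901 +332992/11901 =48.18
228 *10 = 2280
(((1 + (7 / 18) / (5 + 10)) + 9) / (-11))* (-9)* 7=18949 / 330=57.42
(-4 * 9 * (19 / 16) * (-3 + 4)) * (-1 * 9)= 1539 / 4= 384.75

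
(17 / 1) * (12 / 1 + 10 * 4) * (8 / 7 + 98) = 613496 / 7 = 87642.29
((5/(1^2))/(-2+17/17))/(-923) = 5/923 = 0.01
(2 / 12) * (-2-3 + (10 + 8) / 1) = 13 / 6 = 2.17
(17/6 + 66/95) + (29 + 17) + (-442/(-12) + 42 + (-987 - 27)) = -252407/285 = -885.64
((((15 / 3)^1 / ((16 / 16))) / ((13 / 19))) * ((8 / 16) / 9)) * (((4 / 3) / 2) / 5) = 19 / 351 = 0.05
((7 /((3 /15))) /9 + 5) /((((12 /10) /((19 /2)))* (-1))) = -1900 /27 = -70.37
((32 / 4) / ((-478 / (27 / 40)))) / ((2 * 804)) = -9 / 1281040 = -0.00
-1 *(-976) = 976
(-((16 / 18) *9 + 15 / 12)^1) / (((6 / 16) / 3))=-74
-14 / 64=-7 / 32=-0.22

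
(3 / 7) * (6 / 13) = 18 / 91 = 0.20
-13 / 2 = -6.50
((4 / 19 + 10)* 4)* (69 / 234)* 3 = 8924 / 247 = 36.13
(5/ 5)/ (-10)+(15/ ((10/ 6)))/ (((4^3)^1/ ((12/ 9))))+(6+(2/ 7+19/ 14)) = 4329/ 560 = 7.73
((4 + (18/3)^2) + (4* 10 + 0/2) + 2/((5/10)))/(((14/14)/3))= 252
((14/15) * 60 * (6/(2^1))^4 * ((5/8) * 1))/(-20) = -567/4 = -141.75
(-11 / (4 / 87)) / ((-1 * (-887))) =-957 / 3548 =-0.27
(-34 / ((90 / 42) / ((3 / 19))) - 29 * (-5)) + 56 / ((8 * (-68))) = 919851 / 6460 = 142.39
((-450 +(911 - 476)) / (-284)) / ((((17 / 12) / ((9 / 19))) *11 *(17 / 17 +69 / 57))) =135 / 185878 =0.00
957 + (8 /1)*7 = 1013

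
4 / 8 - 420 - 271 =-690.50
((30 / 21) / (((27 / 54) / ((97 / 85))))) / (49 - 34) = 388 / 1785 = 0.22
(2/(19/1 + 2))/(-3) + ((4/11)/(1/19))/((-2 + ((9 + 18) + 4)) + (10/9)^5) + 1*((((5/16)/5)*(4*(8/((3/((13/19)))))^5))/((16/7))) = 201945574823261254/83969987612279769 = 2.40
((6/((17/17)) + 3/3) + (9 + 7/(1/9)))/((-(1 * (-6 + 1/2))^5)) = 2528/161051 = 0.02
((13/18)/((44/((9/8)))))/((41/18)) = 117/14432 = 0.01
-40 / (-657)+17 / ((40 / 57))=638233 / 26280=24.29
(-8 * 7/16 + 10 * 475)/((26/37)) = 351241/52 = 6754.63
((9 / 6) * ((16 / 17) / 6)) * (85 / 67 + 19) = 5432 / 1139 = 4.77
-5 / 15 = -1 / 3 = -0.33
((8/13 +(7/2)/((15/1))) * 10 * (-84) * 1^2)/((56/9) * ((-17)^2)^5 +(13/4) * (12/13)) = -83412/1467643559527223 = -0.00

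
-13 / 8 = -1.62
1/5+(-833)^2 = 3469446/5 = 693889.20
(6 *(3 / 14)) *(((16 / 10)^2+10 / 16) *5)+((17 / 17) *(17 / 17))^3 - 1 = 20.48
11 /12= 0.92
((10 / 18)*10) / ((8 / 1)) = 25 / 36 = 0.69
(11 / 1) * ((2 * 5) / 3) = 110 / 3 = 36.67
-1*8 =-8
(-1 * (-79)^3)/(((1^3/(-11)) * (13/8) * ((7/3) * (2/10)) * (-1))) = 650811480/91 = 7151774.51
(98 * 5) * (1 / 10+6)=2989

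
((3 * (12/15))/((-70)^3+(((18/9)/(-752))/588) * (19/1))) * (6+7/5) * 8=-0.00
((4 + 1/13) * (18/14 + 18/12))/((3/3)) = 159/14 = 11.36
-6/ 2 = -3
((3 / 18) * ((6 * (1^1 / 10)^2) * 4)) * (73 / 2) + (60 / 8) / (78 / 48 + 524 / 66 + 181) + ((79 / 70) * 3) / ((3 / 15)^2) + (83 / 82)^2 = 737164251909 / 8456942900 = 87.17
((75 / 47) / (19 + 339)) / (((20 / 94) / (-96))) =-360 / 179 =-2.01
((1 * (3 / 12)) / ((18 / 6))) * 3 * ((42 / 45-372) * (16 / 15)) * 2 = -197.90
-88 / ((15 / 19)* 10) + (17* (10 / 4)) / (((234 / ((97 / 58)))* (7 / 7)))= -7358003 / 678600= -10.84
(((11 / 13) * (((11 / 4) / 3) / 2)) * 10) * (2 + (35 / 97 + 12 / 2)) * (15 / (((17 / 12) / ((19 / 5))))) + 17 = 28331764 / 21437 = 1321.63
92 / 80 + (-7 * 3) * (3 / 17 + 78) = -557789 / 340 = -1640.56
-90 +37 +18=-35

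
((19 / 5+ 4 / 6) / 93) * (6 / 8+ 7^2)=13333 / 5580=2.39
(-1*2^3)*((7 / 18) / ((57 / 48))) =-448 / 171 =-2.62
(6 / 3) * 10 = 20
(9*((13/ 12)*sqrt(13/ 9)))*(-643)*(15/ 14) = -125385*sqrt(13)/ 56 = -8072.89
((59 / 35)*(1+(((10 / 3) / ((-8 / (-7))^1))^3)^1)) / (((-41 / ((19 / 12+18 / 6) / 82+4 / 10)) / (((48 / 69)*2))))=-5902627211 / 8768768400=-0.67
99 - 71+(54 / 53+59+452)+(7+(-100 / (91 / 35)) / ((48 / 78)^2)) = 377747 / 848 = 445.46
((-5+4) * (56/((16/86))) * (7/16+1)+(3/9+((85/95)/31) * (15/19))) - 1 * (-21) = -220954055/537168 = -411.33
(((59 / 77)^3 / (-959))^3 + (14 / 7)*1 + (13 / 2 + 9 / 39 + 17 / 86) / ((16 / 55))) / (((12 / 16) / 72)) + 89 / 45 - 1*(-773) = 6867985201571933133838433444434328 / 2111041007779384857051021211065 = 3253.36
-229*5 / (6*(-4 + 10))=-1145 / 36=-31.81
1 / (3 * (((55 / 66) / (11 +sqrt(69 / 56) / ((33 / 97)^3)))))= 22 / 5 +912673 * sqrt(966) / 2515590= 15.68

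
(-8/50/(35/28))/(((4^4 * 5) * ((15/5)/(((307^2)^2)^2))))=-78905450517641748001/30000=-2630181683921391.60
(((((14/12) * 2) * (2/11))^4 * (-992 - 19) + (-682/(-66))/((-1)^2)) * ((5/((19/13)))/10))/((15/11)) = -6063031/1078110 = -5.62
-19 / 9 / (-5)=0.42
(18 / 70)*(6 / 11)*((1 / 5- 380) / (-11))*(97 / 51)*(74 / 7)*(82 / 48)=838307853 / 5039650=166.34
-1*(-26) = 26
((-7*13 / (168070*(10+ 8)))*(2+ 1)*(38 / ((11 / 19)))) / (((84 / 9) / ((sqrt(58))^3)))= -136097*sqrt(58) / 3697540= -0.28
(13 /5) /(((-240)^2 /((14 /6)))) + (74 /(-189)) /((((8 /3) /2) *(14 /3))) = -2659541 /42336000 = -0.06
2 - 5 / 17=29 / 17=1.71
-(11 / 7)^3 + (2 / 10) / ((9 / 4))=-58523 / 15435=-3.79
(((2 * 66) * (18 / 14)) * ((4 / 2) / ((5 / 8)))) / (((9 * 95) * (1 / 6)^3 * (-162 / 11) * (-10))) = 15488 / 16625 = 0.93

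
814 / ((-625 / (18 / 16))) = -3663 / 2500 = -1.47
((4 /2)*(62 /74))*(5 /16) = 155 /296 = 0.52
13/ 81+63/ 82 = 6169/ 6642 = 0.93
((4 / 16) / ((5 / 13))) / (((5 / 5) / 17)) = 221 / 20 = 11.05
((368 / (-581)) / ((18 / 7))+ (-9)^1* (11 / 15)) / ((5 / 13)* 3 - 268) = 332423 / 12956715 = 0.03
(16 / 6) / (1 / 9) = 24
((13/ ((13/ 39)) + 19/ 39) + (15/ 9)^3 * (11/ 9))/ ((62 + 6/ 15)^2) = 3565375/ 307509696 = 0.01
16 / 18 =8 / 9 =0.89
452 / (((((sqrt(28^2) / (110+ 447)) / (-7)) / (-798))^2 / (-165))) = -920912927308605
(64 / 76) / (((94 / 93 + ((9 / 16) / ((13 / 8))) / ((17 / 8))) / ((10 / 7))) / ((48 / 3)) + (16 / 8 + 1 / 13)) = 26307840 / 66488353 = 0.40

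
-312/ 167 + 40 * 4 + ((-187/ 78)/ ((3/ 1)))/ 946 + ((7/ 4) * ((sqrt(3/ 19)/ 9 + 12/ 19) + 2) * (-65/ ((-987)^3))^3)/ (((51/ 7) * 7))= 274625 * sqrt(57)/ 4429784628888621880159696878324 + 7265827810934366566442666812706316503/ 45948187162293279819838686964686708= 158.13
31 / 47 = 0.66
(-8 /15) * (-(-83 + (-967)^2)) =7480048 /15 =498669.87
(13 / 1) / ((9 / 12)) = 52 / 3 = 17.33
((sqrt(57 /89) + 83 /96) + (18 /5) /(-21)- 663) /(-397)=2225351 /1333920- sqrt(5073) /35333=1.67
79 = 79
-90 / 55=-18 / 11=-1.64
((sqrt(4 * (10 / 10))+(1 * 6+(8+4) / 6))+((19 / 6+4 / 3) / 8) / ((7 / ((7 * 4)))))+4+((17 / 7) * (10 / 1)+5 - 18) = 771 / 28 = 27.54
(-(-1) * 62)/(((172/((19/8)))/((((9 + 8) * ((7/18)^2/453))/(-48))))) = -490637/4846998528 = -0.00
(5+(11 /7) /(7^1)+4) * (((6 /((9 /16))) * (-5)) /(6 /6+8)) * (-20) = 1446400 /1323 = 1093.27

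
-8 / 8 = -1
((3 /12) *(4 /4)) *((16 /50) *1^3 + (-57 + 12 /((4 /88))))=5183 /100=51.83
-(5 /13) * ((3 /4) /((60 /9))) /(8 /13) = -9 /128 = -0.07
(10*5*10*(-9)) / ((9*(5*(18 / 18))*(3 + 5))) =-25 / 2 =-12.50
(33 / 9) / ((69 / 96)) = 352 / 69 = 5.10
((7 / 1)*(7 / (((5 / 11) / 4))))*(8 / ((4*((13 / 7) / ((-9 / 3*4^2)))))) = -1448832 / 65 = -22289.72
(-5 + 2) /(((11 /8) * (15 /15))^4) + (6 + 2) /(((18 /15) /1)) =255956 /43923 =5.83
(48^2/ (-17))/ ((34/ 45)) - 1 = -52129/ 289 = -180.38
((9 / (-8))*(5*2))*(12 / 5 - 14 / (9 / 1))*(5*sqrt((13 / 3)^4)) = -891.94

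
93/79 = 1.18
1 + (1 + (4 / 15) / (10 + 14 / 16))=2.02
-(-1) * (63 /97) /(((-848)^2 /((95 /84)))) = 285 /279012352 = 0.00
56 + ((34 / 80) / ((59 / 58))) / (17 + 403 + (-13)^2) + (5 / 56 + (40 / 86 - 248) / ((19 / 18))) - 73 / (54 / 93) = -304.14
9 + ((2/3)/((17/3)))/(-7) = 1069/119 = 8.98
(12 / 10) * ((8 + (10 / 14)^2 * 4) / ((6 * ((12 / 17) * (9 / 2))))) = 1394 / 2205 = 0.63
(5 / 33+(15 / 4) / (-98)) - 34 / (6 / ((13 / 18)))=-463291 / 116424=-3.98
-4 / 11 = -0.36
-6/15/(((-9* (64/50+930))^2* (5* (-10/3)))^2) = -125/428389348109913515808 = -0.00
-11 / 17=-0.65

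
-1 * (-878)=878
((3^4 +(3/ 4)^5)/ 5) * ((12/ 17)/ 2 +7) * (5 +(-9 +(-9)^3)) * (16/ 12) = -508133925/ 4352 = -116758.71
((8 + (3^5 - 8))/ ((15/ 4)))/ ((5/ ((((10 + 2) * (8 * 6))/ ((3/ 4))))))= 248832/ 25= 9953.28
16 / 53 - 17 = -885 / 53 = -16.70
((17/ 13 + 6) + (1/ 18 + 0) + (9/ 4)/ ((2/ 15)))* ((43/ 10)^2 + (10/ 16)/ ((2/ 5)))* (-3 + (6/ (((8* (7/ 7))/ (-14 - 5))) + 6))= -13997879/ 2560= -5467.92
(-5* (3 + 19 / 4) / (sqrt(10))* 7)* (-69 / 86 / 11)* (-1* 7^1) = -104811* sqrt(10) / 7568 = -43.80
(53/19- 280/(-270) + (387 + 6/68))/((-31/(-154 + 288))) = -456828445/270351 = -1689.76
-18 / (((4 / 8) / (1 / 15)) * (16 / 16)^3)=-12 / 5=-2.40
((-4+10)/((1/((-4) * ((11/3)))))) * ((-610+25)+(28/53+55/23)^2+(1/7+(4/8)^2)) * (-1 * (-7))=527318751102/1485961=354867.15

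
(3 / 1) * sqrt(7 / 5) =3 * sqrt(35) / 5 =3.55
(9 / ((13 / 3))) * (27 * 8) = 5832 / 13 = 448.62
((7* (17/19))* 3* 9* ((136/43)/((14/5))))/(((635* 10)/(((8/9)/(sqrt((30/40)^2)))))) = 18496/518795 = 0.04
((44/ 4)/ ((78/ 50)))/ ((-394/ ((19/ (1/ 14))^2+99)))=-19485125/ 15366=-1268.07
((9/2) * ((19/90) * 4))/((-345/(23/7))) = -19/525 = -0.04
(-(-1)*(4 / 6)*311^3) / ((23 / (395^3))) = 3707681753002250 / 69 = 53734518159452.90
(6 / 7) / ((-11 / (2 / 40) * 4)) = -3 / 3080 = -0.00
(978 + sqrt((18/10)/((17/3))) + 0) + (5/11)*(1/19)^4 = 3*sqrt(255)/85 + 1401993323/1433531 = 978.56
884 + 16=900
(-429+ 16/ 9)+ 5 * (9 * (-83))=-37460/ 9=-4162.22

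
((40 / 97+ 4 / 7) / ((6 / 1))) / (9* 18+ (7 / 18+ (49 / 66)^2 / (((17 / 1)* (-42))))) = 49466736 / 48990521531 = 0.00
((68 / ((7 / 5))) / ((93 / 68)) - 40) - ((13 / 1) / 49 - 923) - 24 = 4075094 / 4557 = 894.25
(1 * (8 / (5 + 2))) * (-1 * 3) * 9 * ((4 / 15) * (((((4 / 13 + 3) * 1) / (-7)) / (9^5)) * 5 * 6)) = 2752 / 1393119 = 0.00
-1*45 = -45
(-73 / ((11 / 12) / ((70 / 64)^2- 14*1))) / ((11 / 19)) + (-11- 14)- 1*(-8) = 54028279 / 30976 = 1744.20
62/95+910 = 86512/95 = 910.65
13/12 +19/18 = 77/36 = 2.14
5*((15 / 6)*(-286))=-3575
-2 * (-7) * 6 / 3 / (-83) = -28 / 83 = -0.34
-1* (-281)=281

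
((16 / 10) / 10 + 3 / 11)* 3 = 357 / 275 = 1.30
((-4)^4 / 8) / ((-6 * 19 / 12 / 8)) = -512 / 19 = -26.95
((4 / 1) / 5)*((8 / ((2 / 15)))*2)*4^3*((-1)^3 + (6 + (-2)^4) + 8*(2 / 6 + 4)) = 342016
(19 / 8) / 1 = 19 / 8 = 2.38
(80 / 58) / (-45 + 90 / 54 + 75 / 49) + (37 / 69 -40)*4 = -388282916 / 2459229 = -157.89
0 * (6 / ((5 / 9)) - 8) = 0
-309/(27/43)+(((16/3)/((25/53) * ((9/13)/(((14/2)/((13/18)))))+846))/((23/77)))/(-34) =-1087112650639/2209076883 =-492.11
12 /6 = 2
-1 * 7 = -7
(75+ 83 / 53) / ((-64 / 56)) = -14203 / 212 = -67.00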